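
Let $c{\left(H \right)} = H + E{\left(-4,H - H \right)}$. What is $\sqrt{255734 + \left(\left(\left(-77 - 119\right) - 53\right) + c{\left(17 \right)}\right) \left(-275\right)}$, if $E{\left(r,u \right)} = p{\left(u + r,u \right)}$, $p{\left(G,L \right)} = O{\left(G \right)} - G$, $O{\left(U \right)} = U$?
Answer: $\sqrt{319534} \approx 565.27$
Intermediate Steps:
$p{\left(G,L \right)} = 0$ ($p{\left(G,L \right)} = G - G = 0$)
$E{\left(r,u \right)} = 0$
$c{\left(H \right)} = H$ ($c{\left(H \right)} = H + 0 = H$)
$\sqrt{255734 + \left(\left(\left(-77 - 119\right) - 53\right) + c{\left(17 \right)}\right) \left(-275\right)} = \sqrt{255734 + \left(\left(\left(-77 - 119\right) - 53\right) + 17\right) \left(-275\right)} = \sqrt{255734 + \left(\left(-196 - 53\right) + 17\right) \left(-275\right)} = \sqrt{255734 + \left(-249 + 17\right) \left(-275\right)} = \sqrt{255734 - -63800} = \sqrt{255734 + 63800} = \sqrt{319534}$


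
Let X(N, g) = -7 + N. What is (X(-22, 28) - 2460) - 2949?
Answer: -5438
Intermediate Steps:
(X(-22, 28) - 2460) - 2949 = ((-7 - 22) - 2460) - 2949 = (-29 - 2460) - 2949 = -2489 - 2949 = -5438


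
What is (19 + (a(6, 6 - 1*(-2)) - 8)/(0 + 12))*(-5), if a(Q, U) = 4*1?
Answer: -280/3 ≈ -93.333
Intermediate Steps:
a(Q, U) = 4
(19 + (a(6, 6 - 1*(-2)) - 8)/(0 + 12))*(-5) = (19 + (4 - 8)/(0 + 12))*(-5) = (19 - 4/12)*(-5) = (19 - 4*1/12)*(-5) = (19 - 1/3)*(-5) = (56/3)*(-5) = -280/3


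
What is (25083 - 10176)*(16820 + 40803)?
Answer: 858986061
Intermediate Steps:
(25083 - 10176)*(16820 + 40803) = 14907*57623 = 858986061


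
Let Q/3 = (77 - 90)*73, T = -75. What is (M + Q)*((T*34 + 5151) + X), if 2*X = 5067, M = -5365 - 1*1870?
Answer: -51766029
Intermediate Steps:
M = -7235 (M = -5365 - 1870 = -7235)
X = 5067/2 (X = (½)*5067 = 5067/2 ≈ 2533.5)
Q = -2847 (Q = 3*((77 - 90)*73) = 3*(-13*73) = 3*(-949) = -2847)
(M + Q)*((T*34 + 5151) + X) = (-7235 - 2847)*((-75*34 + 5151) + 5067/2) = -10082*((-2550 + 5151) + 5067/2) = -10082*(2601 + 5067/2) = -10082*10269/2 = -51766029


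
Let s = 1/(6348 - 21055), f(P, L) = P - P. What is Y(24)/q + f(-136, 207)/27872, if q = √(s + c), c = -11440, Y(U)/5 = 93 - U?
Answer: -345*I*√2474424527267/168248081 ≈ -3.2256*I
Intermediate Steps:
f(P, L) = 0
Y(U) = 465 - 5*U (Y(U) = 5*(93 - U) = 465 - 5*U)
s = -1/14707 (s = 1/(-14707) = -1/14707 ≈ -6.7995e-5)
q = I*√2474424527267/14707 (q = √(-1/14707 - 11440) = √(-168248081/14707) = I*√2474424527267/14707 ≈ 106.96*I)
Y(24)/q + f(-136, 207)/27872 = (465 - 5*24)/((I*√2474424527267/14707)) + 0/27872 = (465 - 120)*(-I*√2474424527267/168248081) + 0*(1/27872) = 345*(-I*√2474424527267/168248081) + 0 = -345*I*√2474424527267/168248081 + 0 = -345*I*√2474424527267/168248081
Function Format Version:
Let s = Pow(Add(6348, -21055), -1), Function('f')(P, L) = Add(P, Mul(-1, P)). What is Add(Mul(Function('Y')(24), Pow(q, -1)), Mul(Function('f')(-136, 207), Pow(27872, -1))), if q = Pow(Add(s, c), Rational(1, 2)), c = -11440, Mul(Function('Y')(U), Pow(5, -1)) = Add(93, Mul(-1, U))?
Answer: Mul(Rational(-345, 168248081), I, Pow(2474424527267, Rational(1, 2))) ≈ Mul(-3.2256, I)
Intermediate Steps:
Function('f')(P, L) = 0
Function('Y')(U) = Add(465, Mul(-5, U)) (Function('Y')(U) = Mul(5, Add(93, Mul(-1, U))) = Add(465, Mul(-5, U)))
s = Rational(-1, 14707) (s = Pow(-14707, -1) = Rational(-1, 14707) ≈ -6.7995e-5)
q = Mul(Rational(1, 14707), I, Pow(2474424527267, Rational(1, 2))) (q = Pow(Add(Rational(-1, 14707), -11440), Rational(1, 2)) = Pow(Rational(-168248081, 14707), Rational(1, 2)) = Mul(Rational(1, 14707), I, Pow(2474424527267, Rational(1, 2))) ≈ Mul(106.96, I))
Add(Mul(Function('Y')(24), Pow(q, -1)), Mul(Function('f')(-136, 207), Pow(27872, -1))) = Add(Mul(Add(465, Mul(-5, 24)), Pow(Mul(Rational(1, 14707), I, Pow(2474424527267, Rational(1, 2))), -1)), Mul(0, Pow(27872, -1))) = Add(Mul(Add(465, -120), Mul(Rational(-1, 168248081), I, Pow(2474424527267, Rational(1, 2)))), Mul(0, Rational(1, 27872))) = Add(Mul(345, Mul(Rational(-1, 168248081), I, Pow(2474424527267, Rational(1, 2)))), 0) = Add(Mul(Rational(-345, 168248081), I, Pow(2474424527267, Rational(1, 2))), 0) = Mul(Rational(-345, 168248081), I, Pow(2474424527267, Rational(1, 2)))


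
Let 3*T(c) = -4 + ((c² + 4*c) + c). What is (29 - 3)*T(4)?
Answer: 832/3 ≈ 277.33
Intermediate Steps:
T(c) = -4/3 + c²/3 + 5*c/3 (T(c) = (-4 + ((c² + 4*c) + c))/3 = (-4 + (c² + 5*c))/3 = (-4 + c² + 5*c)/3 = -4/3 + c²/3 + 5*c/3)
(29 - 3)*T(4) = (29 - 3)*(-4/3 + (⅓)*4² + (5/3)*4) = 26*(-4/3 + (⅓)*16 + 20/3) = 26*(-4/3 + 16/3 + 20/3) = 26*(32/3) = 832/3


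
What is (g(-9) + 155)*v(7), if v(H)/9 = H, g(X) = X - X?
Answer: 9765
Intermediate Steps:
g(X) = 0
v(H) = 9*H
(g(-9) + 155)*v(7) = (0 + 155)*(9*7) = 155*63 = 9765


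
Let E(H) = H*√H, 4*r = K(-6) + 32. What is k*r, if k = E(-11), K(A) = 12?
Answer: -121*I*√11 ≈ -401.31*I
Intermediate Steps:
r = 11 (r = (12 + 32)/4 = (¼)*44 = 11)
E(H) = H^(3/2)
k = -11*I*√11 (k = (-11)^(3/2) = -11*I*√11 ≈ -36.483*I)
k*r = -11*I*√11*11 = -121*I*√11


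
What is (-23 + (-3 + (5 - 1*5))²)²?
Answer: 196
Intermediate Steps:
(-23 + (-3 + (5 - 1*5))²)² = (-23 + (-3 + (5 - 5))²)² = (-23 + (-3 + 0)²)² = (-23 + (-3)²)² = (-23 + 9)² = (-14)² = 196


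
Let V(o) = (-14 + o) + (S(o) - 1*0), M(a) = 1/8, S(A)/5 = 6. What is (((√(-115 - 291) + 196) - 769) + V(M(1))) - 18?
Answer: -4599/8 + I*√406 ≈ -574.88 + 20.149*I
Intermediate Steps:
S(A) = 30 (S(A) = 5*6 = 30)
M(a) = ⅛
V(o) = 16 + o (V(o) = (-14 + o) + (30 - 1*0) = (-14 + o) + (30 + 0) = (-14 + o) + 30 = 16 + o)
(((√(-115 - 291) + 196) - 769) + V(M(1))) - 18 = (((√(-115 - 291) + 196) - 769) + (16 + ⅛)) - 18 = (((√(-406) + 196) - 769) + 129/8) - 18 = (((I*√406 + 196) - 769) + 129/8) - 18 = (((196 + I*√406) - 769) + 129/8) - 18 = ((-573 + I*√406) + 129/8) - 18 = (-4455/8 + I*√406) - 18 = -4599/8 + I*√406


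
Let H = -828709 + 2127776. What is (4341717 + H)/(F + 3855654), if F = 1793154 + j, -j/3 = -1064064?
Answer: 705098/1105125 ≈ 0.63803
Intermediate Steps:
j = 3192192 (j = -3*(-1064064) = 3192192)
H = 1299067
F = 4985346 (F = 1793154 + 3192192 = 4985346)
(4341717 + H)/(F + 3855654) = (4341717 + 1299067)/(4985346 + 3855654) = 5640784/8841000 = 5640784*(1/8841000) = 705098/1105125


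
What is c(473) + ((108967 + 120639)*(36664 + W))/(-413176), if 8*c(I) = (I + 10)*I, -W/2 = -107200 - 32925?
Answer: -60966133911/413176 ≈ -1.4756e+5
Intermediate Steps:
W = 280250 (W = -2*(-107200 - 32925) = -2*(-140125) = 280250)
c(I) = I*(10 + I)/8 (c(I) = ((I + 10)*I)/8 = ((10 + I)*I)/8 = (I*(10 + I))/8 = I*(10 + I)/8)
c(473) + ((108967 + 120639)*(36664 + W))/(-413176) = (⅛)*473*(10 + 473) + ((108967 + 120639)*(36664 + 280250))/(-413176) = (⅛)*473*483 + (229606*316914)*(-1/413176) = 228459/8 + 72765355884*(-1/413176) = 228459/8 - 18191338971/103294 = -60966133911/413176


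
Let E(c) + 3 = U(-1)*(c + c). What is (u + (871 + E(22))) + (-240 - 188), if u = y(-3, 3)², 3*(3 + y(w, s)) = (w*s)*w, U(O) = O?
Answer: 432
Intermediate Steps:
E(c) = -3 - 2*c (E(c) = -3 - (c + c) = -3 - 2*c)
y(w, s) = -3 + s*w²/3 (y(w, s) = -3 + ((w*s)*w)/3 = -3 + ((s*w)*w)/3 = -3 + (s*w²)/3 = -3 + s*w²/3)
u = 36 (u = (-3 + (⅓)*3*(-3)²)² = (-3 + (⅓)*3*9)² = (-3 + 9)² = 6² = 36)
(u + (871 + E(22))) + (-240 - 188) = (36 + (871 + (-3 - 2*22))) + (-240 - 188) = (36 + (871 + (-3 - 44))) - 428 = (36 + (871 - 47)) - 428 = (36 + 824) - 428 = 860 - 428 = 432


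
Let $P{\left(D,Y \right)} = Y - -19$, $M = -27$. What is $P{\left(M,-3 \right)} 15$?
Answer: $240$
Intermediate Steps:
$P{\left(D,Y \right)} = 19 + Y$ ($P{\left(D,Y \right)} = Y + 19 = 19 + Y$)
$P{\left(M,-3 \right)} 15 = \left(19 - 3\right) 15 = 16 \cdot 15 = 240$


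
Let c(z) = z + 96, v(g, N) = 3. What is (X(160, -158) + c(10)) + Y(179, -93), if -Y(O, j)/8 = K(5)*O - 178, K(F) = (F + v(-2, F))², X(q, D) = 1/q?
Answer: -14418879/160 ≈ -90118.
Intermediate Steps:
K(F) = (3 + F)² (K(F) = (F + 3)² = (3 + F)²)
Y(O, j) = 1424 - 512*O (Y(O, j) = -8*((3 + 5)²*O - 178) = -8*(8²*O - 178) = -8*(64*O - 178) = -8*(-178 + 64*O) = 1424 - 512*O)
c(z) = 96 + z
(X(160, -158) + c(10)) + Y(179, -93) = (1/160 + (96 + 10)) + (1424 - 512*179) = (1/160 + 106) + (1424 - 91648) = 16961/160 - 90224 = -14418879/160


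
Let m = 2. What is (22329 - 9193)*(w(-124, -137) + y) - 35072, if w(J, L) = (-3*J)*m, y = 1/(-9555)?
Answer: 93047647024/9555 ≈ 9.7381e+6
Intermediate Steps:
y = -1/9555 ≈ -0.00010466
w(J, L) = -6*J (w(J, L) = -3*J*2 = -6*J)
(22329 - 9193)*(w(-124, -137) + y) - 35072 = (22329 - 9193)*(-6*(-124) - 1/9555) - 35072 = 13136*(744 - 1/9555) - 35072 = 13136*(7108919/9555) - 35072 = 93382759984/9555 - 35072 = 93047647024/9555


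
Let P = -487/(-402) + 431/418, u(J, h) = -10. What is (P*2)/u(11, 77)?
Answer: -94207/210045 ≈ -0.44851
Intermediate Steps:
P = 94207/42009 (P = -487*(-1/402) + 431*(1/418) = 487/402 + 431/418 = 94207/42009 ≈ 2.2425)
(P*2)/u(11, 77) = ((94207/42009)*2)/(-10) = (188414/42009)*(-⅒) = -94207/210045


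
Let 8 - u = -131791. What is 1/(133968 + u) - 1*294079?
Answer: -78156493592/265767 ≈ -2.9408e+5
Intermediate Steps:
u = 131799 (u = 8 - 1*(-131791) = 8 + 131791 = 131799)
1/(133968 + u) - 1*294079 = 1/(133968 + 131799) - 1*294079 = 1/265767 - 294079 = -78156493592/265767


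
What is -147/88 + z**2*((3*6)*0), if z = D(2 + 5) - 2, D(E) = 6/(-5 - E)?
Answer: -147/88 ≈ -1.6705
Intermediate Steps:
z = -5/2 (z = -6/(5 + (2 + 5)) - 2 = -6/(5 + 7) - 2 = -6/12 - 2 = -6*1/12 - 2 = -1/2 - 2 = -5/2 ≈ -2.5000)
-147/88 + z**2*((3*6)*0) = -147/88 + (-5/2)**2*((3*6)*0) = -147*1/88 + 25*(18*0)/4 = -147/88 + (25/4)*0 = -147/88 + 0 = -147/88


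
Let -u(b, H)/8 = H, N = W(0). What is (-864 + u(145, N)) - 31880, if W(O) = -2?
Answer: -32728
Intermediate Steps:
N = -2
u(b, H) = -8*H
(-864 + u(145, N)) - 31880 = (-864 - 8*(-2)) - 31880 = (-864 + 16) - 31880 = -848 - 31880 = -32728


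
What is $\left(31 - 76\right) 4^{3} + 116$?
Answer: $-2764$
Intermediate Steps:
$\left(31 - 76\right) 4^{3} + 116 = \left(-45\right) 64 + 116 = -2880 + 116 = -2764$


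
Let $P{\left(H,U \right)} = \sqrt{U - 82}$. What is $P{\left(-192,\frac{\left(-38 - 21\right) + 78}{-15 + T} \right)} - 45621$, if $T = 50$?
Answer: $-45621 + \frac{i \sqrt{99785}}{35} \approx -45621.0 + 9.0254 i$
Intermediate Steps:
$P{\left(H,U \right)} = \sqrt{-82 + U}$
$P{\left(-192,\frac{\left(-38 - 21\right) + 78}{-15 + T} \right)} - 45621 = \sqrt{-82 + \frac{\left(-38 - 21\right) + 78}{-15 + 50}} - 45621 = \sqrt{-82 + \frac{\left(-38 - 21\right) + 78}{35}} - 45621 = \sqrt{-82 + \left(-59 + 78\right) \frac{1}{35}} - 45621 = \sqrt{-82 + 19 \cdot \frac{1}{35}} - 45621 = \sqrt{-82 + \frac{19}{35}} - 45621 = \sqrt{- \frac{2851}{35}} - 45621 = \frac{i \sqrt{99785}}{35} - 45621 = -45621 + \frac{i \sqrt{99785}}{35}$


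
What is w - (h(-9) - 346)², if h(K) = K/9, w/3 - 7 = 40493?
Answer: 1091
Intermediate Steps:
w = 121500 (w = 21 + 3*40493 = 21 + 121479 = 121500)
h(K) = K/9 (h(K) = K*(⅑) = K/9)
w - (h(-9) - 346)² = 121500 - ((⅑)*(-9) - 346)² = 121500 - (-1 - 346)² = 121500 - 1*(-347)² = 121500 - 1*120409 = 121500 - 120409 = 1091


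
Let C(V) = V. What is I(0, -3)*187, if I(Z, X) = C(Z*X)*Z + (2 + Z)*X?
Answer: -1122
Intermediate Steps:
I(Z, X) = X*Z² + X*(2 + Z) (I(Z, X) = (Z*X)*Z + (2 + Z)*X = (X*Z)*Z + X*(2 + Z) = X*Z² + X*(2 + Z))
I(0, -3)*187 = -3*(2 + 0 + 0²)*187 = -3*(2 + 0 + 0)*187 = -3*2*187 = -6*187 = -1122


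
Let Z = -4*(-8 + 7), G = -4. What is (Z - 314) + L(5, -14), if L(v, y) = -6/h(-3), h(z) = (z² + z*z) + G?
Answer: -2173/7 ≈ -310.43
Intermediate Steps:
Z = 4 (Z = -4*(-1) = 4)
h(z) = -4 + 2*z² (h(z) = (z² + z*z) - 4 = (z² + z²) - 4 = 2*z² - 4 = -4 + 2*z²)
L(v, y) = -3/7 (L(v, y) = -6/(-4 + 2*(-3)²) = -6/(-4 + 2*9) = -6/(-4 + 18) = -6/14 = -6*1/14 = -3/7)
(Z - 314) + L(5, -14) = (4 - 314) - 3/7 = -310 - 3/7 = -2173/7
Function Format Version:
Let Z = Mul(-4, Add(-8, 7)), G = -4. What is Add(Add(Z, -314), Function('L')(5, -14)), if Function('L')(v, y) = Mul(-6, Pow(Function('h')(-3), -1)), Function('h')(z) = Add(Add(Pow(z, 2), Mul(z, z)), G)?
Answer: Rational(-2173, 7) ≈ -310.43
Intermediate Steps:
Z = 4 (Z = Mul(-4, -1) = 4)
Function('h')(z) = Add(-4, Mul(2, Pow(z, 2))) (Function('h')(z) = Add(Add(Pow(z, 2), Mul(z, z)), -4) = Add(Add(Pow(z, 2), Pow(z, 2)), -4) = Add(Mul(2, Pow(z, 2)), -4) = Add(-4, Mul(2, Pow(z, 2))))
Function('L')(v, y) = Rational(-3, 7) (Function('L')(v, y) = Mul(-6, Pow(Add(-4, Mul(2, Pow(-3, 2))), -1)) = Mul(-6, Pow(Add(-4, Mul(2, 9)), -1)) = Mul(-6, Pow(Add(-4, 18), -1)) = Mul(-6, Pow(14, -1)) = Mul(-6, Rational(1, 14)) = Rational(-3, 7))
Add(Add(Z, -314), Function('L')(5, -14)) = Add(Add(4, -314), Rational(-3, 7)) = Add(-310, Rational(-3, 7)) = Rational(-2173, 7)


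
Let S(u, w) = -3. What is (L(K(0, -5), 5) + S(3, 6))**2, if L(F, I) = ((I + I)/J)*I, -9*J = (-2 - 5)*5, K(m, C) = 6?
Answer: 4761/49 ≈ 97.163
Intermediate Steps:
J = 35/9 (J = -(-2 - 5)*5/9 = -(-7)*5/9 = -1/9*(-35) = 35/9 ≈ 3.8889)
L(F, I) = 18*I**2/35 (L(F, I) = ((I + I)/(35/9))*I = ((2*I)*(9/35))*I = (18*I/35)*I = 18*I**2/35)
(L(K(0, -5), 5) + S(3, 6))**2 = ((18/35)*5**2 - 3)**2 = ((18/35)*25 - 3)**2 = (90/7 - 3)**2 = (69/7)**2 = 4761/49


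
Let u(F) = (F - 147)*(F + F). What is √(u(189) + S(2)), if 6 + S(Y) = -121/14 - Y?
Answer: √3108434/14 ≈ 125.93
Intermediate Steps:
u(F) = 2*F*(-147 + F) (u(F) = (-147 + F)*(2*F) = 2*F*(-147 + F))
S(Y) = -205/14 - Y (S(Y) = -6 + (-121/14 - Y) = -205/14 - Y)
√(u(189) + S(2)) = √(2*189*(-147 + 189) + (-205/14 - 1*2)) = √(2*189*42 + (-205/14 - 2)) = √(15876 - 233/14) = √(222031/14) = √3108434/14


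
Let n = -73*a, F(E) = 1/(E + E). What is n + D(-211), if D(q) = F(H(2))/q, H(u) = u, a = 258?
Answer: -15895897/844 ≈ -18834.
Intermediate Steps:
F(E) = 1/(2*E)
D(q) = 1/(4*q) (D(q) = ((1/2)/2)/q = ((1/2)*(1/2))/q = 1/(4*q))
n = -18834 (n = -73*258 = -18834)
n + D(-211) = -18834 + (1/4)/(-211) = -18834 + (1/4)*(-1/211) = -18834 - 1/844 = -15895897/844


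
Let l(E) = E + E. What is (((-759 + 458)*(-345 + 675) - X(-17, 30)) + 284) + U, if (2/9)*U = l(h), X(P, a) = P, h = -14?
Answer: -99155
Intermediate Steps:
l(E) = 2*E
U = -126 (U = 9*(2*(-14))/2 = (9/2)*(-28) = -126)
(((-759 + 458)*(-345 + 675) - X(-17, 30)) + 284) + U = (((-759 + 458)*(-345 + 675) - 1*(-17)) + 284) - 126 = ((-301*330 + 17) + 284) - 126 = ((-99330 + 17) + 284) - 126 = (-99313 + 284) - 126 = -99029 - 126 = -99155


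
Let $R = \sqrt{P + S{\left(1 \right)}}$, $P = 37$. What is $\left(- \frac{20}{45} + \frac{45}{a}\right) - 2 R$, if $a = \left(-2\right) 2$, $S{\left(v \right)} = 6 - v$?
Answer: $- \frac{421}{36} - 2 \sqrt{42} \approx -24.656$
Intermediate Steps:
$a = -4$
$R = \sqrt{42}$ ($R = \sqrt{37 + \left(6 - 1\right)} = \sqrt{37 + 5} = \sqrt{42} \approx 6.4807$)
$\left(- \frac{20}{45} + \frac{45}{a}\right) - 2 R = \left(- \frac{20}{45} + \frac{45}{-4}\right) - 2 \sqrt{42} = \left(\left(-20\right) \frac{1}{45} + 45 \left(- \frac{1}{4}\right)\right) - 2 \sqrt{42} = \left(- \frac{4}{9} - \frac{45}{4}\right) - 2 \sqrt{42} = - \frac{421}{36} - 2 \sqrt{42}$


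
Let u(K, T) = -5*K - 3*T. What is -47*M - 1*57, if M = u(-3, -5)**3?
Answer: -1269057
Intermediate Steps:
M = 27000 (M = (-5*(-3) - 3*(-5))**3 = (15 + 15)**3 = 30**3 = 27000)
-47*M - 1*57 = -47*27000 - 1*57 = -1269000 - 57 = -1269057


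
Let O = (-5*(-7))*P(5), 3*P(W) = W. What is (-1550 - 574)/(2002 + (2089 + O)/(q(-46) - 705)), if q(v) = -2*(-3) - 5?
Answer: -2242944/2110891 ≈ -1.0626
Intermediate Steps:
P(W) = W/3
q(v) = 1 (q(v) = 6 - 5 = 1)
O = 175/3 (O = (-5*(-7))*((⅓)*5) = 35*(5/3) = 175/3 ≈ 58.333)
(-1550 - 574)/(2002 + (2089 + O)/(q(-46) - 705)) = (-1550 - 574)/(2002 + (2089 + 175/3)/(1 - 705)) = -2124/(2002 + (6442/3)/(-704)) = -2124/(2002 + (6442/3)*(-1/704)) = -2124/(2002 - 3221/1056) = -2124/2110891/1056 = -2124*1056/2110891 = -2242944/2110891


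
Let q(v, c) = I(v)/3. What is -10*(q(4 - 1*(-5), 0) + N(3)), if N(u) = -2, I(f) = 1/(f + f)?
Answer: 535/27 ≈ 19.815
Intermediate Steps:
I(f) = 1/(2*f)
q(v, c) = 1/(6*v) (q(v, c) = (1/(2*v))/3 = (1/(2*v))*(⅓) = 1/(6*v))
-10*(q(4 - 1*(-5), 0) + N(3)) = -10*(1/(6*(4 - 1*(-5))) - 2) = -10*(1/(6*(4 + 5)) - 2) = -10*((⅙)/9 - 2) = -10*((⅙)*(⅑) - 2) = -10*(1/54 - 2) = -10*(-107/54) = 535/27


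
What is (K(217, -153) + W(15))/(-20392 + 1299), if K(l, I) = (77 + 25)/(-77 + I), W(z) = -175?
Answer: 20176/2195695 ≈ 0.0091889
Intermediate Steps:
K(l, I) = 102/(-77 + I)
(K(217, -153) + W(15))/(-20392 + 1299) = (102/(-77 - 153) - 175)/(-20392 + 1299) = (102/(-230) - 175)/(-19093) = (102*(-1/230) - 175)*(-1/19093) = (-51/115 - 175)*(-1/19093) = -20176/115*(-1/19093) = 20176/2195695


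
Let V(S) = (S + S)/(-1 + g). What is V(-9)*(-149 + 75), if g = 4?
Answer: 444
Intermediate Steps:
V(S) = 2*S/3 (V(S) = (S + S)/(-1 + 4) = (2*S)/3 = (2*S)*(1/3) = 2*S/3)
V(-9)*(-149 + 75) = ((2/3)*(-9))*(-149 + 75) = -6*(-74) = 444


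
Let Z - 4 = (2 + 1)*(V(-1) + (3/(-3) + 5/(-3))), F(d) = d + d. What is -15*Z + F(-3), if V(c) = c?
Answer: 99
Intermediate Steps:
F(d) = 2*d
Z = -7 (Z = 4 + (2 + 1)*(-1 + (3/(-3) + 5/(-3))) = 4 + 3*(-1 + (3*(-⅓) + 5*(-⅓))) = 4 + 3*(-1 + (-1 - 5/3)) = 4 + 3*(-1 - 8/3) = 4 + 3*(-11/3) = 4 - 11 = -7)
-15*Z + F(-3) = -15*(-7) + 2*(-3) = 105 - 6 = 99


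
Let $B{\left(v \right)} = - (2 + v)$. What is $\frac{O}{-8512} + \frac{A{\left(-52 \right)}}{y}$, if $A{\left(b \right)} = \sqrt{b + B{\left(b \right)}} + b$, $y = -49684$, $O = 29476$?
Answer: $- \frac{91502685}{26431888} - \frac{i \sqrt{2}}{49684} \approx -3.4618 - 2.8464 \cdot 10^{-5} i$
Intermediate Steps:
$B{\left(v \right)} = -2 - v$
$A{\left(b \right)} = b + i \sqrt{2}$ ($A{\left(b \right)} = \sqrt{b - \left(2 + b\right)} + b = \sqrt{-2} + b = i \sqrt{2} + b = b + i \sqrt{2}$)
$\frac{O}{-8512} + \frac{A{\left(-52 \right)}}{y} = \frac{29476}{-8512} + \frac{-52 + i \sqrt{2}}{-49684} = 29476 \left(- \frac{1}{8512}\right) + \left(-52 + i \sqrt{2}\right) \left(- \frac{1}{49684}\right) = - \frac{7369}{2128} + \left(\frac{13}{12421} - \frac{i \sqrt{2}}{49684}\right) = - \frac{91502685}{26431888} - \frac{i \sqrt{2}}{49684}$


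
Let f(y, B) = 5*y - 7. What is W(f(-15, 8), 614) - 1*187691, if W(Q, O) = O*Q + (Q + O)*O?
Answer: 88609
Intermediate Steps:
f(y, B) = -7 + 5*y
W(Q, O) = O*Q + O*(O + Q) (W(Q, O) = O*Q + (O + Q)*O = O*Q + O*(O + Q))
W(f(-15, 8), 614) - 1*187691 = 614*(614 + 2*(-7 + 5*(-15))) - 1*187691 = 614*(614 + 2*(-7 - 75)) - 187691 = 614*(614 + 2*(-82)) - 187691 = 614*(614 - 164) - 187691 = 614*450 - 187691 = 276300 - 187691 = 88609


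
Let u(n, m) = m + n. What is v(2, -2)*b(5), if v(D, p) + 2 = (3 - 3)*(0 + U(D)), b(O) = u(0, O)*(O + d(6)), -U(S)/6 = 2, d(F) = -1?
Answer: -40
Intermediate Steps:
U(S) = -12 (U(S) = -6*2 = -12)
b(O) = O*(-1 + O) (b(O) = (O + 0)*(O - 1) = O*(-1 + O))
v(D, p) = -2 (v(D, p) = -2 + (3 - 3)*(0 - 12) = -2 + 0*(-12) = -2 + 0 = -2)
v(2, -2)*b(5) = -10*(-1 + 5) = -10*4 = -2*20 = -40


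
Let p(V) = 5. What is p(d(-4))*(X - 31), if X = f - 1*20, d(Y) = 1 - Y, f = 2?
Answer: -245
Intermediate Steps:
X = -18 (X = 2 - 1*20 = 2 - 20 = -18)
p(d(-4))*(X - 31) = 5*(-18 - 31) = 5*(-49) = -245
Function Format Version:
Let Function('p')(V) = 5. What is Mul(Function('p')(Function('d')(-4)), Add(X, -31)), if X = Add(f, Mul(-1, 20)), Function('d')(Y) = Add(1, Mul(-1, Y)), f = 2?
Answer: -245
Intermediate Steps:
X = -18 (X = Add(2, Mul(-1, 20)) = Add(2, -20) = -18)
Mul(Function('p')(Function('d')(-4)), Add(X, -31)) = Mul(5, Add(-18, -31)) = Mul(5, -49) = -245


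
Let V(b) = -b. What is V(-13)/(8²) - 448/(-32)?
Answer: 909/64 ≈ 14.203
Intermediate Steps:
V(-13)/(8²) - 448/(-32) = (-1*(-13))/(8²) - 448/(-32) = 13/64 - 448*(-1/32) = 13*(1/64) + 14 = 13/64 + 14 = 909/64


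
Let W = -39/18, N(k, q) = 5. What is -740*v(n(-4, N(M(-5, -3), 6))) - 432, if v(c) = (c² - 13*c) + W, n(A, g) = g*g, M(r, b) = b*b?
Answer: -662486/3 ≈ -2.2083e+5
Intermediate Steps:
M(r, b) = b²
W = -13/6 (W = -39*1/18 = -13/6 ≈ -2.1667)
n(A, g) = g²
v(c) = -13/6 + c² - 13*c (v(c) = (c² - 13*c) - 13/6 = -13/6 + c² - 13*c)
-740*v(n(-4, N(M(-5, -3), 6))) - 432 = -740*(-13/6 + (5²)² - 13*5²) - 432 = -740*(-13/6 + 25² - 13*25) - 432 = -740*(-13/6 + 625 - 325) - 432 = -740*1787/6 - 432 = -661190/3 - 432 = -662486/3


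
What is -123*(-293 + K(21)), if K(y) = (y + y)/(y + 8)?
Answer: 1039965/29 ≈ 35861.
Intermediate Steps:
K(y) = 2*y/(8 + y) (K(y) = (2*y)/(8 + y) = 2*y/(8 + y))
-123*(-293 + K(21)) = -123*(-293 + 2*21/(8 + 21)) = -123*(-293 + 2*21/29) = -123*(-293 + 2*21*(1/29)) = -123*(-293 + 42/29) = -123*(-8455/29) = 1039965/29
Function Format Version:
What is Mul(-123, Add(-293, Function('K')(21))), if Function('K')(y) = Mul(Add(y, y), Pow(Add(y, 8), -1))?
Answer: Rational(1039965, 29) ≈ 35861.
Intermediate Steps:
Function('K')(y) = Mul(2, y, Pow(Add(8, y), -1)) (Function('K')(y) = Mul(Mul(2, y), Pow(Add(8, y), -1)) = Mul(2, y, Pow(Add(8, y), -1)))
Mul(-123, Add(-293, Function('K')(21))) = Mul(-123, Add(-293, Mul(2, 21, Pow(Add(8, 21), -1)))) = Mul(-123, Add(-293, Mul(2, 21, Pow(29, -1)))) = Mul(-123, Add(-293, Mul(2, 21, Rational(1, 29)))) = Mul(-123, Add(-293, Rational(42, 29))) = Mul(-123, Rational(-8455, 29)) = Rational(1039965, 29)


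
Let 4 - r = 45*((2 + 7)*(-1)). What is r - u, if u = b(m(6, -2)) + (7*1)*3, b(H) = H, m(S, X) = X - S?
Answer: 396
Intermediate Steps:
r = 409 (r = 4 - 45*(2 + 7)*(-1) = 4 - 45*9*(-1) = 4 - 45*(-9) = 4 - 1*(-405) = 4 + 405 = 409)
u = 13 (u = (-2 - 1*6) + (7*1)*3 = (-2 - 6) + 7*3 = -8 + 21 = 13)
r - u = 409 - 1*13 = 409 - 13 = 396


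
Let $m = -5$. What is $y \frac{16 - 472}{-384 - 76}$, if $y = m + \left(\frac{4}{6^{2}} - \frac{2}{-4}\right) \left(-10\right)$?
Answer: $- \frac{760}{69} \approx -11.014$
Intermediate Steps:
$y = - \frac{100}{9}$ ($y = -5 + \left(\frac{4}{6^{2}} - \frac{2}{-4}\right) \left(-10\right) = -5 + \left(\frac{4}{36} - - \frac{1}{2}\right) \left(-10\right) = -5 + \left(4 \cdot \frac{1}{36} + \frac{1}{2}\right) \left(-10\right) = -5 + \left(\frac{1}{9} + \frac{1}{2}\right) \left(-10\right) = -5 + \frac{11}{18} \left(-10\right) = -5 - \frac{55}{9} = - \frac{100}{9} \approx -11.111$)
$y \frac{16 - 472}{-384 - 76} = - \frac{100 \frac{16 - 472}{-384 - 76}}{9} = - \frac{100 \left(- \frac{456}{-460}\right)}{9} = - \frac{100 \left(\left(-456\right) \left(- \frac{1}{460}\right)\right)}{9} = \left(- \frac{100}{9}\right) \frac{114}{115} = - \frac{760}{69}$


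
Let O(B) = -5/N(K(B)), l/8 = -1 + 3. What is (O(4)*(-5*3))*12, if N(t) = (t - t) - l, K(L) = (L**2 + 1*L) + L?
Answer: -225/4 ≈ -56.250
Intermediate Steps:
l = 16 (l = 8*(-1 + 3) = 8*2 = 16)
K(L) = L**2 + 2*L (K(L) = (L**2 + L) + L = (L + L**2) + L = L**2 + 2*L)
N(t) = -16 (N(t) = (t - t) - 1*16 = 0 - 16 = -16)
O(B) = 5/16 (O(B) = -5/(-16) = -5*(-1/16) = 5/16)
(O(4)*(-5*3))*12 = (5*(-5*3)/16)*12 = ((5/16)*(-15))*12 = -75/16*12 = -225/4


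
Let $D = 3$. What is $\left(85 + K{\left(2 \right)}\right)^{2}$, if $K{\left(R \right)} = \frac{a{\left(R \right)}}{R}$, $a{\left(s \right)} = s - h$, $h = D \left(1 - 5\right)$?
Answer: $8464$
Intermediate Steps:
$h = -12$ ($h = 3 \left(1 - 5\right) = 3 \left(-4\right) = -12$)
$a{\left(s \right)} = 12 + s$ ($a{\left(s \right)} = s - -12 = s + 12 = 12 + s$)
$K{\left(R \right)} = \frac{12 + R}{R}$
$\left(85 + K{\left(2 \right)}\right)^{2} = \left(85 + \frac{12 + 2}{2}\right)^{2} = \left(85 + \frac{1}{2} \cdot 14\right)^{2} = \left(85 + 7\right)^{2} = 92^{2} = 8464$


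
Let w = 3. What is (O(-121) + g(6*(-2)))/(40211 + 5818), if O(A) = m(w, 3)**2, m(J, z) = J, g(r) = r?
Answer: -1/15343 ≈ -6.5176e-5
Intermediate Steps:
O(A) = 9 (O(A) = 3**2 = 9)
(O(-121) + g(6*(-2)))/(40211 + 5818) = (9 + 6*(-2))/(40211 + 5818) = (9 - 12)/46029 = -3*1/46029 = -1/15343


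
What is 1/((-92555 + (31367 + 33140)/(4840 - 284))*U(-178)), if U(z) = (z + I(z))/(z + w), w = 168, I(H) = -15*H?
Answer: 11390/262666813479 ≈ 4.3363e-8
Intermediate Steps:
U(z) = -14*z/(168 + z) (U(z) = (z - 15*z)/(z + 168) = (-14*z)/(168 + z) = -14*z/(168 + z))
1/((-92555 + (31367 + 33140)/(4840 - 284))*U(-178)) = 1/((-92555 + (31367 + 33140)/(4840 - 284))*((-14*(-178)/(168 - 178)))) = 1/((-92555 + 64507/4556)*((-14*(-178)/(-10)))) = 1/((-92555 + 64507*(1/4556))*((-14*(-178)*(-⅒)))) = 1/((-92555 + 64507/4556)*(-1246/5)) = -5/1246/(-421616073/4556) = -4556/421616073*(-5/1246) = 11390/262666813479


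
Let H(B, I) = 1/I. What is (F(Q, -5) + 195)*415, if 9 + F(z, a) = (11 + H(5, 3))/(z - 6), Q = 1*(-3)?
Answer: 2070020/27 ≈ 76667.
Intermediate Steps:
Q = -3
F(z, a) = -9 + 34/(3*(-6 + z)) (F(z, a) = -9 + (11 + 1/3)/(z - 6) = -9 + (11 + 1/3)/(-6 + z) = -9 + 34/(3*(-6 + z)))
(F(Q, -5) + 195)*415 = ((196 - 27*(-3))/(3*(-6 - 3)) + 195)*415 = ((1/3)*(196 + 81)/(-9) + 195)*415 = ((1/3)*(-1/9)*277 + 195)*415 = (-277/27 + 195)*415 = (4988/27)*415 = 2070020/27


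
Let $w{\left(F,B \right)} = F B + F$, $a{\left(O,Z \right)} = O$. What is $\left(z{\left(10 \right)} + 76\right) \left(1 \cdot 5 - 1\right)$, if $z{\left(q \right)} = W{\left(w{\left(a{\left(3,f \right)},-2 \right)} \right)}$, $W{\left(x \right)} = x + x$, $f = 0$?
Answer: $280$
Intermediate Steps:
$w{\left(F,B \right)} = F + B F$ ($w{\left(F,B \right)} = B F + F = F + B F$)
$W{\left(x \right)} = 2 x$
$z{\left(q \right)} = -6$ ($z{\left(q \right)} = 2 \cdot 3 \left(1 - 2\right) = 2 \cdot 3 \left(-1\right) = 2 \left(-3\right) = -6$)
$\left(z{\left(10 \right)} + 76\right) \left(1 \cdot 5 - 1\right) = \left(-6 + 76\right) \left(1 \cdot 5 - 1\right) = 70 \left(5 - 1\right) = 70 \cdot 4 = 280$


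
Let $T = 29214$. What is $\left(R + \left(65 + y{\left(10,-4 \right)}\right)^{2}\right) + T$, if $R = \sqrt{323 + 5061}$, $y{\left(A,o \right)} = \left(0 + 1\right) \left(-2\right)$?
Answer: $33183 + 2 \sqrt{1346} \approx 33256.0$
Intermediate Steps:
$y{\left(A,o \right)} = -2$ ($y{\left(A,o \right)} = 1 \left(-2\right) = -2$)
$R = 2 \sqrt{1346}$ ($R = \sqrt{5384} = 2 \sqrt{1346} \approx 73.376$)
$\left(R + \left(65 + y{\left(10,-4 \right)}\right)^{2}\right) + T = \left(2 \sqrt{1346} + \left(65 - 2\right)^{2}\right) + 29214 = \left(2 \sqrt{1346} + 63^{2}\right) + 29214 = \left(2 \sqrt{1346} + 3969\right) + 29214 = \left(3969 + 2 \sqrt{1346}\right) + 29214 = 33183 + 2 \sqrt{1346}$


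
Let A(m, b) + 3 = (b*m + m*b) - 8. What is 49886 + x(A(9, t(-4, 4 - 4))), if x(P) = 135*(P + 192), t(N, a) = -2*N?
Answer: 93761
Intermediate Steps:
A(m, b) = -11 + 2*b*m (A(m, b) = -3 + ((b*m + m*b) - 8) = -3 + ((b*m + b*m) - 8) = -3 + (2*b*m - 8) = -3 + (-8 + 2*b*m) = -11 + 2*b*m)
x(P) = 25920 + 135*P (x(P) = 135*(192 + P) = 25920 + 135*P)
49886 + x(A(9, t(-4, 4 - 4))) = 49886 + (25920 + 135*(-11 + 2*(-2*(-4))*9)) = 49886 + (25920 + 135*(-11 + 2*8*9)) = 49886 + (25920 + 135*(-11 + 144)) = 49886 + (25920 + 135*133) = 49886 + (25920 + 17955) = 49886 + 43875 = 93761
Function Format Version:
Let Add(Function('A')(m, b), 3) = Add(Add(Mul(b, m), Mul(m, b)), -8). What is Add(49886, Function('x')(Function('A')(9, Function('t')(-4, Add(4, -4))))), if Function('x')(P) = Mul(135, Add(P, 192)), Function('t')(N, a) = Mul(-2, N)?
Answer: 93761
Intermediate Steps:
Function('A')(m, b) = Add(-11, Mul(2, b, m)) (Function('A')(m, b) = Add(-3, Add(Add(Mul(b, m), Mul(m, b)), -8)) = Add(-3, Add(Add(Mul(b, m), Mul(b, m)), -8)) = Add(-3, Add(Mul(2, b, m), -8)) = Add(-3, Add(-8, Mul(2, b, m))) = Add(-11, Mul(2, b, m)))
Function('x')(P) = Add(25920, Mul(135, P)) (Function('x')(P) = Mul(135, Add(192, P)) = Add(25920, Mul(135, P)))
Add(49886, Function('x')(Function('A')(9, Function('t')(-4, Add(4, -4))))) = Add(49886, Add(25920, Mul(135, Add(-11, Mul(2, Mul(-2, -4), 9))))) = Add(49886, Add(25920, Mul(135, Add(-11, Mul(2, 8, 9))))) = Add(49886, Add(25920, Mul(135, Add(-11, 144)))) = Add(49886, Add(25920, Mul(135, 133))) = Add(49886, Add(25920, 17955)) = Add(49886, 43875) = 93761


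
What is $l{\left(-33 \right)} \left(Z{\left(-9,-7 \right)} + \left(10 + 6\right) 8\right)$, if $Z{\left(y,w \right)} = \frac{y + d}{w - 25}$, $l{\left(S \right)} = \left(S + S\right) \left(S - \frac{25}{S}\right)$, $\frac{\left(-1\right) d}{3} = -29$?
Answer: $267197$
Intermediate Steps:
$d = 87$ ($d = \left(-3\right) \left(-29\right) = 87$)
$l{\left(S \right)} = 2 S \left(S - \frac{25}{S}\right)$
$Z{\left(y,w \right)} = \frac{87 + y}{-25 + w}$ ($Z{\left(y,w \right)} = \frac{y + 87}{w - 25} = \frac{87 + y}{-25 + w}$)
$l{\left(-33 \right)} \left(Z{\left(-9,-7 \right)} + \left(10 + 6\right) 8\right) = \left(-50 + 2 \left(-33\right)^{2}\right) \left(\frac{87 - 9}{-25 - 7} + \left(10 + 6\right) 8\right) = \left(-50 + 2 \cdot 1089\right) \left(\frac{1}{-32} \cdot 78 + 16 \cdot 8\right) = \left(-50 + 2178\right) \left(\left(- \frac{1}{32}\right) 78 + 128\right) = 2128 \left(- \frac{39}{16} + 128\right) = 2128 \cdot \frac{2009}{16} = 267197$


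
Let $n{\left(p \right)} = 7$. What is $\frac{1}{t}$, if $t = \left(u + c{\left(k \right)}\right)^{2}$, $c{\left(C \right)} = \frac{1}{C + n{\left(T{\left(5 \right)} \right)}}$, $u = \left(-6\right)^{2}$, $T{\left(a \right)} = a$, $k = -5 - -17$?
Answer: $\frac{361}{469225} \approx 0.00076935$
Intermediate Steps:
$k = 12$ ($k = -5 + 17 = 12$)
$u = 36$
$c{\left(C \right)} = \frac{1}{7 + C}$ ($c{\left(C \right)} = \frac{1}{C + 7} = \frac{1}{7 + C}$)
$t = \frac{469225}{361}$ ($t = \left(36 + \frac{1}{7 + 12}\right)^{2} = \left(36 + \frac{1}{19}\right)^{2} = \left(\frac{685}{19}\right)^{2} = \frac{469225}{361} \approx 1299.8$)
$\frac{1}{t} = \frac{1}{\frac{469225}{361}} = \frac{361}{469225}$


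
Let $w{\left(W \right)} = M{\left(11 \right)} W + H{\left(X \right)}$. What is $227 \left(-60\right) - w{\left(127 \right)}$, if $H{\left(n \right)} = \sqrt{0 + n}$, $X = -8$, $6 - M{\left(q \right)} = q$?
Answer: $-12985 - 2 i \sqrt{2} \approx -12985.0 - 2.8284 i$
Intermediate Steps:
$M{\left(q \right)} = 6 - q$
$H{\left(n \right)} = \sqrt{n}$
$w{\left(W \right)} = - 5 W + 2 i \sqrt{2}$ ($w{\left(W \right)} = \left(6 - 11\right) W + \sqrt{-8} = \left(6 - 11\right) W + 2 i \sqrt{2} = - 5 W + 2 i \sqrt{2}$)
$227 \left(-60\right) - w{\left(127 \right)} = 227 \left(-60\right) - \left(\left(-5\right) 127 + 2 i \sqrt{2}\right) = -13620 - \left(-635 + 2 i \sqrt{2}\right) = -13620 + \left(635 - 2 i \sqrt{2}\right) = -12985 - 2 i \sqrt{2}$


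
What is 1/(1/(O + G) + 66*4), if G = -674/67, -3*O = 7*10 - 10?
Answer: 2014/531629 ≈ 0.0037884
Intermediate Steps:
O = -20 (O = -(7*10 - 10)/3 = -(70 - 10)/3 = -⅓*60 = -20)
G = -674/67 (G = -674*1/67 = -674/67 ≈ -10.060)
1/(1/(O + G) + 66*4) = 1/(1/(-20 - 674/67) + 66*4) = 1/(1/(-2014/67) + 264) = 1/(-67/2014 + 264) = 1/(531629/2014) = 2014/531629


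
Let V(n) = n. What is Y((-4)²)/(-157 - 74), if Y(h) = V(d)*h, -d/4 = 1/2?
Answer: 32/231 ≈ 0.13853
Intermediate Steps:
d = -2 (d = -4/2 = -4*½ = -2)
Y(h) = -2*h
Y((-4)²)/(-157 - 74) = (-2*(-4)²)/(-157 - 74) = -2*16/(-231) = -32*(-1/231) = 32/231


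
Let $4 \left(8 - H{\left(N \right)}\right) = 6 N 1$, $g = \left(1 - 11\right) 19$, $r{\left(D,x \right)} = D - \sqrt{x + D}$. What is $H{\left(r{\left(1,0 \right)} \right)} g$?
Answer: $-1520$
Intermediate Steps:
$r{\left(D,x \right)} = D - \sqrt{D + x}$
$g = -190$ ($g = \left(-10\right) 19 = -190$)
$H{\left(N \right)} = 8 - \frac{3 N}{2}$ ($H{\left(N \right)} = 8 - \frac{6 N 1}{4} = 8 - \frac{6 N}{4} = 8 - \frac{3 N}{2}$)
$H{\left(r{\left(1,0 \right)} \right)} g = \left(8 - \frac{3 \left(1 - \sqrt{1 + 0}\right)}{2}\right) \left(-190\right) = \left(8 - \frac{3 \left(1 - \sqrt{1}\right)}{2}\right) \left(-190\right) = \left(8 - \frac{3 \left(1 - 1\right)}{2}\right) \left(-190\right) = \left(8 - 0\right) \left(-190\right) = \left(8 + 0\right) \left(-190\right) = 8 \left(-190\right) = -1520$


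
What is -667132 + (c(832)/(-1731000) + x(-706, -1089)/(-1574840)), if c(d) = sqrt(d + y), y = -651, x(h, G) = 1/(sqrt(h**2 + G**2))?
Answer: -667132 - sqrt(181)/1731000 - sqrt(1684357)/2652592777880 ≈ -6.6713e+5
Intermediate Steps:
x(h, G) = 1/sqrt(G**2 + h**2) (x(h, G) = 1/(sqrt(G**2 + h**2)) = 1/sqrt(G**2 + h**2))
c(d) = sqrt(-651 + d) (c(d) = sqrt(d - 651) = sqrt(-651 + d))
-667132 + (c(832)/(-1731000) + x(-706, -1089)/(-1574840)) = -667132 + (sqrt(-651 + 832)/(-1731000) + 1/(sqrt((-1089)**2 + (-706)**2)*(-1574840))) = -667132 + (sqrt(181)*(-1/1731000) - 1/1574840/sqrt(1185921 + 498436)) = -667132 + (-sqrt(181)/1731000 - 1/1574840/sqrt(1684357)) = -667132 + (-sqrt(181)/1731000 + (sqrt(1684357)/1684357)*(-1/1574840)) = -667132 + (-sqrt(181)/1731000 - sqrt(1684357)/2652592777880) = -667132 - sqrt(181)/1731000 - sqrt(1684357)/2652592777880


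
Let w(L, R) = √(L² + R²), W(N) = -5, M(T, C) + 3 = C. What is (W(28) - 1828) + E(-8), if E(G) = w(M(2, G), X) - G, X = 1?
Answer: -1825 + √122 ≈ -1814.0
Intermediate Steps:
M(T, C) = -3 + C
E(G) = √(1 + (-3 + G)²) - G (E(G) = √((-3 + G)² + 1²) - G = √((-3 + G)² + 1) - G = √(1 + (-3 + G)²) - G)
(W(28) - 1828) + E(-8) = (-5 - 1828) + (√(1 + (-3 - 8)²) - 1*(-8)) = -1833 + (√(1 + (-11)²) + 8) = -1833 + (√(1 + 121) + 8) = -1833 + (√122 + 8) = -1833 + (8 + √122) = -1825 + √122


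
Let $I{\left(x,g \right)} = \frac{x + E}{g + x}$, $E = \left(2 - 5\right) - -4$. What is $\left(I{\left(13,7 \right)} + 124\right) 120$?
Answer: $14964$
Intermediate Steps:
$E = 1$ ($E = -3 + 4 = 1$)
$I{\left(x,g \right)} = \frac{1 + x}{g + x}$ ($I{\left(x,g \right)} = \frac{x + 1}{g + x} = \frac{1 + x}{g + x}$)
$\left(I{\left(13,7 \right)} + 124\right) 120 = \left(\frac{1 + 13}{7 + 13} + 124\right) 120 = \left(\frac{1}{20} \cdot 14 + 124\right) 120 = \left(\frac{7}{10} + 124\right) 120 = \frac{1247}{10} \cdot 120 = 14964$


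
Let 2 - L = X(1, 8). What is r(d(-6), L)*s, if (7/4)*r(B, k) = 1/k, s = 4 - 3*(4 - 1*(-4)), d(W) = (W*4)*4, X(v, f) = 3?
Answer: 80/7 ≈ 11.429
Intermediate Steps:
L = -1 (L = 2 - 1*3 = 2 - 3 = -1)
d(W) = 16*W (d(W) = (4*W)*4 = 16*W)
s = -20 (s = 4 - 3*(4 + 4) = 4 - 3*8 = 4 - 24 = -20)
r(B, k) = 4/(7*k)
r(d(-6), L)*s = ((4/7)/(-1))*(-20) = ((4/7)*(-1))*(-20) = -4/7*(-20) = 80/7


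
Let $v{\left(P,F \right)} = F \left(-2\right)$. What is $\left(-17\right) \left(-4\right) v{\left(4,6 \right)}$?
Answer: $-816$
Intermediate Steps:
$v{\left(P,F \right)} = - 2 F$
$\left(-17\right) \left(-4\right) v{\left(4,6 \right)} = \left(-17\right) \left(-4\right) \left(\left(-2\right) 6\right) = 68 \left(-12\right) = -816$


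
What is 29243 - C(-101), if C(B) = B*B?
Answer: 19042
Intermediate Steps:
C(B) = B²
29243 - C(-101) = 29243 - 1*(-101)² = 29243 - 1*10201 = 29243 - 10201 = 19042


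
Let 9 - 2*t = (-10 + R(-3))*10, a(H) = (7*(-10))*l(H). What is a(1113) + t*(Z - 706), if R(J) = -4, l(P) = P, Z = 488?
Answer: -94151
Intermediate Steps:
a(H) = -70*H (a(H) = (7*(-10))*H = -70*H)
t = 149/2 (t = 9/2 - (-10 - 4)*10/2 = 9/2 - (-7)*10 = 9/2 - 1/2*(-140) = 9/2 + 70 = 149/2 ≈ 74.500)
a(1113) + t*(Z - 706) = -70*1113 + 149*(488 - 706)/2 = -77910 + (149/2)*(-218) = -77910 - 16241 = -94151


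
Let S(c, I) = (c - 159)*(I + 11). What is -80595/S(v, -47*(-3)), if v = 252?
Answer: -26865/4712 ≈ -5.7014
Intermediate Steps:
S(c, I) = (-159 + c)*(11 + I)
-80595/S(v, -47*(-3)) = -80595/(-1749 - (-7473)*(-3) + 11*252 - 47*(-3)*252) = -80595/(-1749 - 159*141 + 2772 + 141*252) = -80595/(-1749 - 22419 + 2772 + 35532) = -80595/14136 = -80595*1/14136 = -26865/4712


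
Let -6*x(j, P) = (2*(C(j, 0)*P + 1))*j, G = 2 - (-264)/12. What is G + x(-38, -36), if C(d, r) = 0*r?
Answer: 110/3 ≈ 36.667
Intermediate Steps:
C(d, r) = 0
G = 24 (G = 2 - (-264)/12 = 2 - 22*(-1) = 2 + 22 = 24)
x(j, P) = -j/3 (x(j, P) = -2*(0*P + 1)*j/6 = -2*(0 + 1)*j/6 = -2*1*j/6 = -j/3)
G + x(-38, -36) = 24 - ⅓*(-38) = 24 + 38/3 = 110/3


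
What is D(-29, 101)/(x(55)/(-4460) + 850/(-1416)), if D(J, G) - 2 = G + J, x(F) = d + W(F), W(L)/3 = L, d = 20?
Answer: -2920854/25331 ≈ -115.31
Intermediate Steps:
W(L) = 3*L
x(F) = 20 + 3*F
D(J, G) = 2 + G + J (D(J, G) = 2 + (G + J) = 2 + G + J)
D(-29, 101)/(x(55)/(-4460) + 850/(-1416)) = (2 + 101 - 29)/((20 + 3*55)/(-4460) + 850/(-1416)) = 74/((20 + 165)*(-1/4460) + 850*(-1/1416)) = 74/(185*(-1/4460) - 425/708) = 74/(-37/892 - 425/708) = 74/(-25331/39471) = 74*(-39471/25331) = -2920854/25331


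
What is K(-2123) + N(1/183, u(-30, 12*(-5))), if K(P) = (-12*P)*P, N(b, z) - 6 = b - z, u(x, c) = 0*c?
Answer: -9897654185/183 ≈ -5.4086e+7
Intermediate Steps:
u(x, c) = 0
N(b, z) = 6 + b - z (N(b, z) = 6 + (b - z) = 6 + b - z)
K(P) = -12*P**2
K(-2123) + N(1/183, u(-30, 12*(-5))) = -12*(-2123)**2 + (6 + 1/183 - 1*0) = -12*4507129 + (6 + 1/183 + 0) = -54085548 + 1099/183 = -9897654185/183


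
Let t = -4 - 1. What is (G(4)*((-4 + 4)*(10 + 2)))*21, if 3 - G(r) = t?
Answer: 0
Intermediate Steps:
t = -5
G(r) = 8 (G(r) = 3 - 1*(-5) = 3 + 5 = 8)
(G(4)*((-4 + 4)*(10 + 2)))*21 = (8*((-4 + 4)*(10 + 2)))*21 = (8*(0*12))*21 = (8*0)*21 = 0*21 = 0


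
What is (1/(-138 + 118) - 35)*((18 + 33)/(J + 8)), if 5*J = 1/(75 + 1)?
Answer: -679269/3041 ≈ -223.37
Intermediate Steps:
J = 1/380 (J = 1/(5*(75 + 1)) = (1/5)/76 = (1/5)*(1/76) = 1/380 ≈ 0.0026316)
(1/(-138 + 118) - 35)*((18 + 33)/(J + 8)) = (1/(-138 + 118) - 35)*((18 + 33)/(1/380 + 8)) = (1/(-20) - 35)*(51/(3041/380)) = (-1/20 - 35)*(51*(380/3041)) = -701/20*19380/3041 = -679269/3041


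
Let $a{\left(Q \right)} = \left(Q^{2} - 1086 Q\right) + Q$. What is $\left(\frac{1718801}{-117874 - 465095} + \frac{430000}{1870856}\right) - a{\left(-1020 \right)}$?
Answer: $- \frac{292717479693856007}{136331381433} \approx -2.1471 \cdot 10^{6}$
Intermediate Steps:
$a{\left(Q \right)} = Q^{2} - 1085 Q$
$\left(\frac{1718801}{-117874 - 465095} + \frac{430000}{1870856}\right) - a{\left(-1020 \right)} = \left(\frac{1718801}{-117874 - 465095} + \frac{430000}{1870856}\right) - - 1020 \left(-1085 - 1020\right) = \left(\frac{1718801}{-117874 - 465095} + 430000 \cdot \frac{1}{1870856}\right) - \left(-1020\right) \left(-2105\right) = \left(\frac{1718801}{-582969} + \frac{53750}{233857}\right) - 2147100 = \left(1718801 \left(- \frac{1}{582969}\right) + \frac{53750}{233857}\right) - 2147100 = \left(- \frac{1718801}{582969} + \frac{53750}{233857}\right) - 2147100 = - \frac{370619061707}{136331381433} - 2147100 = - \frac{292717479693856007}{136331381433}$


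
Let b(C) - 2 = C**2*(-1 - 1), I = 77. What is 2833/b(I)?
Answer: -2833/11856 ≈ -0.23895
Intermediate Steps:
b(C) = 2 - 2*C**2 (b(C) = 2 + C**2*(-1 - 1) = 2 + C**2*(-2) = 2 - 2*C**2)
2833/b(I) = 2833/(2 - 2*77**2) = 2833/(2 - 2*5929) = 2833/(2 - 11858) = 2833/(-11856) = 2833*(-1/11856) = -2833/11856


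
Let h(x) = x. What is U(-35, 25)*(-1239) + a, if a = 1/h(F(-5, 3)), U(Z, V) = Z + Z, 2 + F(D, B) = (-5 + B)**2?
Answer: 173461/2 ≈ 86731.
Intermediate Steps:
F(D, B) = -2 + (-5 + B)**2
U(Z, V) = 2*Z
a = 1/2 (a = 1/(-2 + (-5 + 3)**2) = 1/(-2 + (-2)**2) = 1/(-2 + 4) = 1/2 ≈ 0.50000)
U(-35, 25)*(-1239) + a = (2*(-35))*(-1239) + 1/2 = -70*(-1239) + 1/2 = 86730 + 1/2 = 173461/2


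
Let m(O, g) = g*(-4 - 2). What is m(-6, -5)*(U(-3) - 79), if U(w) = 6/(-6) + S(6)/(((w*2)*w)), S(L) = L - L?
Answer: -2400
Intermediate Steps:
S(L) = 0
m(O, g) = -6*g (m(O, g) = g*(-6) = -6*g)
U(w) = -1 (U(w) = 6/(-6) + 0/(((w*2)*w)) = 6*(-1/6) + 0/(((2*w)*w)) = -1 + 0/((2*w**2)) = -1 + 0*(1/(2*w**2)) = -1 + 0 = -1)
m(-6, -5)*(U(-3) - 79) = (-6*(-5))*(-1 - 79) = 30*(-80) = -2400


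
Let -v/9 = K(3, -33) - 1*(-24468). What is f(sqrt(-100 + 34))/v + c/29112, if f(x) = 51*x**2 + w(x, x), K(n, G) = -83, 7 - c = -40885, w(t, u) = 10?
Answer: 756005221/532422090 ≈ 1.4199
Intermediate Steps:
c = 40892 (c = 7 - 1*(-40885) = 7 + 40885 = 40892)
v = -219465 (v = -9*(-83 - 1*(-24468)) = -9*(-83 + 24468) = -9*24385 = -219465)
f(x) = 10 + 51*x**2 (f(x) = 51*x**2 + 10 = 10 + 51*x**2)
f(sqrt(-100 + 34))/v + c/29112 = (10 + 51*(sqrt(-100 + 34))**2)/(-219465) + 40892/29112 = (10 + 51*(sqrt(-66))**2)*(-1/219465) + 40892*(1/29112) = (10 + 51*(I*sqrt(66))**2)*(-1/219465) + 10223/7278 = (10 + 51*(-66))*(-1/219465) + 10223/7278 = (10 - 3366)*(-1/219465) + 10223/7278 = -3356*(-1/219465) + 10223/7278 = 3356/219465 + 10223/7278 = 756005221/532422090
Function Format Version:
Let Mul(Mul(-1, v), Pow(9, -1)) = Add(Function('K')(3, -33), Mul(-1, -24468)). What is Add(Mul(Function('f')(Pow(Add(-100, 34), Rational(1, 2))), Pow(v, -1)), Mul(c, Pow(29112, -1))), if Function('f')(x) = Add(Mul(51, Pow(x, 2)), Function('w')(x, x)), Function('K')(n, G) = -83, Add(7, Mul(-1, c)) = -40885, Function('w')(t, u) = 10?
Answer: Rational(756005221, 532422090) ≈ 1.4199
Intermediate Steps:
c = 40892 (c = Add(7, Mul(-1, -40885)) = Add(7, 40885) = 40892)
v = -219465 (v = Mul(-9, Add(-83, Mul(-1, -24468))) = Mul(-9, Add(-83, 24468)) = Mul(-9, 24385) = -219465)
Function('f')(x) = Add(10, Mul(51, Pow(x, 2))) (Function('f')(x) = Add(Mul(51, Pow(x, 2)), 10) = Add(10, Mul(51, Pow(x, 2))))
Add(Mul(Function('f')(Pow(Add(-100, 34), Rational(1, 2))), Pow(v, -1)), Mul(c, Pow(29112, -1))) = Add(Mul(Add(10, Mul(51, Pow(Pow(Add(-100, 34), Rational(1, 2)), 2))), Pow(-219465, -1)), Mul(40892, Pow(29112, -1))) = Add(Mul(Add(10, Mul(51, Pow(Pow(-66, Rational(1, 2)), 2))), Rational(-1, 219465)), Mul(40892, Rational(1, 29112))) = Add(Mul(Add(10, Mul(51, Pow(Mul(I, Pow(66, Rational(1, 2))), 2))), Rational(-1, 219465)), Rational(10223, 7278)) = Add(Mul(Add(10, Mul(51, -66)), Rational(-1, 219465)), Rational(10223, 7278)) = Add(Mul(Add(10, -3366), Rational(-1, 219465)), Rational(10223, 7278)) = Add(Mul(-3356, Rational(-1, 219465)), Rational(10223, 7278)) = Add(Rational(3356, 219465), Rational(10223, 7278)) = Rational(756005221, 532422090)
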